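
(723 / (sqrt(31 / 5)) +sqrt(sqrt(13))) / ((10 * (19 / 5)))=13^(1 / 4) / 38 +723 * sqrt(155) / 1178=7.69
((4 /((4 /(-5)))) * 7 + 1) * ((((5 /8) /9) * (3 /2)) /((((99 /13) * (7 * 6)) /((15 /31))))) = -5525 /1031184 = -0.01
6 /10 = 3 /5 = 0.60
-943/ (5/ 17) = -16031/ 5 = -3206.20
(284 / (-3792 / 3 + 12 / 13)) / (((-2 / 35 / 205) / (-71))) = -94039855 / 1642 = -57271.53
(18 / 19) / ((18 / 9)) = 9 / 19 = 0.47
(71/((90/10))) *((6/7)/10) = 71/105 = 0.68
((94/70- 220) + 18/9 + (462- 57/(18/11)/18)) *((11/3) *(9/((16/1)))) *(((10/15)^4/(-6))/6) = -10120891/3674160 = -2.75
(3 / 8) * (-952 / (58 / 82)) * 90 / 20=-131733 / 58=-2271.26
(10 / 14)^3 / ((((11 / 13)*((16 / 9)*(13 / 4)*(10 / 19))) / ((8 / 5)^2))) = 0.36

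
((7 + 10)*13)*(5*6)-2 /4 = 13259 /2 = 6629.50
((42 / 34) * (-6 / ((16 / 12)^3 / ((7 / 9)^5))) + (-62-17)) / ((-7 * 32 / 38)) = 200655523 / 14805504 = 13.55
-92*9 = -828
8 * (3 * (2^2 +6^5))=186720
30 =30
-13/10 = -1.30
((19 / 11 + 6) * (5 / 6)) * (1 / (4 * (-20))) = -85 / 1056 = -0.08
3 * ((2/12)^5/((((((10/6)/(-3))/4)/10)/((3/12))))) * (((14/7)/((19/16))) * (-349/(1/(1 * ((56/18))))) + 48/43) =839879/66177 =12.69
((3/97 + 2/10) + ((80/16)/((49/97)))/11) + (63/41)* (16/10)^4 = 15006437709/1339751875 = 11.20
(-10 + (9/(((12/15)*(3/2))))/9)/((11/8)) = -20/3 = -6.67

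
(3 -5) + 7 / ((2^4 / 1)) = -25 / 16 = -1.56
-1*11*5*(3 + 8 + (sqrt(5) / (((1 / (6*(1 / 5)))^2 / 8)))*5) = -3168*sqrt(5) - 605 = -7688.86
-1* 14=-14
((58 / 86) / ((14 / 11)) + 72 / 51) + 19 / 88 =971547 / 450296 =2.16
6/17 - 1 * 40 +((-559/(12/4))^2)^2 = 1659954326543/1377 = 1205486075.92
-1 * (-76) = 76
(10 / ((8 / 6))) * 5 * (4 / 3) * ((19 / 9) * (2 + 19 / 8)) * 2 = 16625 / 18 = 923.61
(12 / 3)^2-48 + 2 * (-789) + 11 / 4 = -6429 / 4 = -1607.25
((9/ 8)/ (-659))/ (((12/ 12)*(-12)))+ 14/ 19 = 0.74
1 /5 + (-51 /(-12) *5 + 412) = 8669 /20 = 433.45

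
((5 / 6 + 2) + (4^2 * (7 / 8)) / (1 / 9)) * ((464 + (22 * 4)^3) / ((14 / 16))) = 100406957.71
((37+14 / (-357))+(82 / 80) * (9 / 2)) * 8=169619 / 510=332.59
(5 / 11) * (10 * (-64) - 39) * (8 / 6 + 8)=-95060 / 33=-2880.61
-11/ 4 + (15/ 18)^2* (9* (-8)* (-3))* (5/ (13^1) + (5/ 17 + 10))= 1413569/ 884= 1599.06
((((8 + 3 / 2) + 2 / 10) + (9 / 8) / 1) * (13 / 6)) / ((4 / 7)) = 39403 / 960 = 41.04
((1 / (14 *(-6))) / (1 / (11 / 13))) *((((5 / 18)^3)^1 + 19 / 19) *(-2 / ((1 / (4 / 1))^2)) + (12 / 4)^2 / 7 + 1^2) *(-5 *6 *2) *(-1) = 8532260 / 464373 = 18.37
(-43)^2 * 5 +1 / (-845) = 7812024 / 845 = 9245.00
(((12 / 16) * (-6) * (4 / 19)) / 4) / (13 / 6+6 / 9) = -27 / 323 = -0.08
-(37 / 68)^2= -1369 / 4624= -0.30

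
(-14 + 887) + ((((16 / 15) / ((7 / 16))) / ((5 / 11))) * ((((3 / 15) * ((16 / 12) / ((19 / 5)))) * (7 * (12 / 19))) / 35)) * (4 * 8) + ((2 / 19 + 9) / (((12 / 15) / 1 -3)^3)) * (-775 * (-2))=-568723443223 / 1261288875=-450.91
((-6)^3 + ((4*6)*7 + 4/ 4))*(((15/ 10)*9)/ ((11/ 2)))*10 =-12690/ 11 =-1153.64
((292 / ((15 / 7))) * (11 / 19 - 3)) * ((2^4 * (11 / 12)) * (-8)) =33096448 / 855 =38709.30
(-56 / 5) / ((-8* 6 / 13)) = 91 / 30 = 3.03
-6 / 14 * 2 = -6 / 7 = -0.86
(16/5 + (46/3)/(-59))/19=2602/16815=0.15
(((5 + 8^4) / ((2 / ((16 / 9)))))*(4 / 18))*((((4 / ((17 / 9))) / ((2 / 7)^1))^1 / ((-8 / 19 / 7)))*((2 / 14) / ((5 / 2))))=-1454488 / 255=-5703.87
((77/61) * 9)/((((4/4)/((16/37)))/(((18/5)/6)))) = 33264/11285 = 2.95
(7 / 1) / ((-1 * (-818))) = 0.01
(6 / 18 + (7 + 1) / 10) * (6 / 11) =34 / 55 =0.62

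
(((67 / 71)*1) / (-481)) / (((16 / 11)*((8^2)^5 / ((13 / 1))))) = -737 / 45131516346368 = -0.00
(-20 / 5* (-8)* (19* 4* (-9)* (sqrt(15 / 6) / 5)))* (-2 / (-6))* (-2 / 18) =1216* sqrt(10) / 15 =256.36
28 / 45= 0.62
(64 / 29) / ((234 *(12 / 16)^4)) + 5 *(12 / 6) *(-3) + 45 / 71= -572445173 / 19513143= -29.34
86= 86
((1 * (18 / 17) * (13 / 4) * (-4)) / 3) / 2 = -39 / 17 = -2.29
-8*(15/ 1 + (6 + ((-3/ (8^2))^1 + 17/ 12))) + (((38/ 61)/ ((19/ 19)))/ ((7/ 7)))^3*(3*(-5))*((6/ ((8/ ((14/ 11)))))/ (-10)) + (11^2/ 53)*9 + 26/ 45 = -157.49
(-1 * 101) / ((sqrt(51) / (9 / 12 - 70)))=27977 * sqrt(51) / 204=979.39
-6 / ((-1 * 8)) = 3 / 4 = 0.75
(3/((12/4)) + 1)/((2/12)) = 12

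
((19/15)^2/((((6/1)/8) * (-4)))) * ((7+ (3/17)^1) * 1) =-44042/11475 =-3.84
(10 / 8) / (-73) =-5 / 292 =-0.02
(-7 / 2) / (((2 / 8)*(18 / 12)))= -28 / 3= -9.33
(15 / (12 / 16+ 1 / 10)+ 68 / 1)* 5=7280 / 17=428.24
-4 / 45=-0.09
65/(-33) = -65/33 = -1.97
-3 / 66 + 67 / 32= 721 / 352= 2.05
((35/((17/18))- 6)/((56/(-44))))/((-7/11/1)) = 31944/833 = 38.35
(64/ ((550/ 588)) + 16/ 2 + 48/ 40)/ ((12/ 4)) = 21346/ 825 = 25.87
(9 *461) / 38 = 4149 / 38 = 109.18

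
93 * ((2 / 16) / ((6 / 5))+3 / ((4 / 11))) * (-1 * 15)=-186465 / 16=-11654.06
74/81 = 0.91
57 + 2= 59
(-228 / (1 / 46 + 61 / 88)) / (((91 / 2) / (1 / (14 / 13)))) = -461472 / 70903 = -6.51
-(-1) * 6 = 6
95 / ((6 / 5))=475 / 6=79.17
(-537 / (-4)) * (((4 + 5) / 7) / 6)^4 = 43497 / 153664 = 0.28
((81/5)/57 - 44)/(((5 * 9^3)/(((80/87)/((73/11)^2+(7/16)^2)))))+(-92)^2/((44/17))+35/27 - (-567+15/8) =2787205376710317011/726477426690840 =3836.60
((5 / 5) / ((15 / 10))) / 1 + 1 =5 / 3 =1.67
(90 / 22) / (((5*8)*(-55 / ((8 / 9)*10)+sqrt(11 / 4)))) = -0.02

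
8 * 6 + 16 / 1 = 64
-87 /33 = -29 /11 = -2.64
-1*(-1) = 1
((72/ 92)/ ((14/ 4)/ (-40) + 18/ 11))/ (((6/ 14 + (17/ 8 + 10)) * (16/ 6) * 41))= 332640/ 903572227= 0.00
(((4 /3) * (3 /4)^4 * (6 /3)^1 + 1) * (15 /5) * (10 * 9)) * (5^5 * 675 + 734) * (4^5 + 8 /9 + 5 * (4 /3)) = 4334343245265 /4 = 1083585811316.25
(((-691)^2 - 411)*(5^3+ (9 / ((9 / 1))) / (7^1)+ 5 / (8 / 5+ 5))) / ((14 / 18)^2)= 34055902170 / 343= 99288344.52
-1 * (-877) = 877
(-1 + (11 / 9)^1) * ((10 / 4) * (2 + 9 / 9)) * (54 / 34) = 2.65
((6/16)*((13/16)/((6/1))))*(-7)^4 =31213/256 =121.93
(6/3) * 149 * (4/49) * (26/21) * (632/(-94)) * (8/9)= -78347776/435267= -180.00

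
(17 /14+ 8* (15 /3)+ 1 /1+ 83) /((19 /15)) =98.85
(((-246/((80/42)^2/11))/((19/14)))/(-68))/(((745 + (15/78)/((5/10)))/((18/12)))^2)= 705864159/21566890880000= 0.00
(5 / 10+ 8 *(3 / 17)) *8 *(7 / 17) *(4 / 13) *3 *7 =11760 / 289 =40.69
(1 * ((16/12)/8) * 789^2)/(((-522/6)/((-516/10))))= 8922801/145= 61536.56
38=38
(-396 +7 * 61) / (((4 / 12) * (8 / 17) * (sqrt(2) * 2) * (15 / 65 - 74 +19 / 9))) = -184977 * sqrt(2) / 268288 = -0.98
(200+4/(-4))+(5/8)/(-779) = 199.00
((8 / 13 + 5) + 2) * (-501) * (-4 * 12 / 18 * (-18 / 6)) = -396792 / 13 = -30522.46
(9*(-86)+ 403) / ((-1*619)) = 371 / 619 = 0.60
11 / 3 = 3.67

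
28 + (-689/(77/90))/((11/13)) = -923.75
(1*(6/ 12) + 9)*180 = 1710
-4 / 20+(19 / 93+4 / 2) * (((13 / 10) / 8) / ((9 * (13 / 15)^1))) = -3439 / 22320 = -0.15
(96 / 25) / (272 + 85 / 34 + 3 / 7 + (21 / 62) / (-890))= 0.01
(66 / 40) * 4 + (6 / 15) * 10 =53 / 5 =10.60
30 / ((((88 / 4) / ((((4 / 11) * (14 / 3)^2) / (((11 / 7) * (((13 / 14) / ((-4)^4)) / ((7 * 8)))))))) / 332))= 1828429496320 / 51909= 35223747.26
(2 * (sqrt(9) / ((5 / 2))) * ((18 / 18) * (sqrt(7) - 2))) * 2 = -48 / 5 + 24 * sqrt(7) / 5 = 3.10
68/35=1.94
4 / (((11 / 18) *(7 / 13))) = 936 / 77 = 12.16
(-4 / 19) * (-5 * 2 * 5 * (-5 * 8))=-421.05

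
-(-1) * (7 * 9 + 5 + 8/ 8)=69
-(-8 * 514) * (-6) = -24672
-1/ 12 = -0.08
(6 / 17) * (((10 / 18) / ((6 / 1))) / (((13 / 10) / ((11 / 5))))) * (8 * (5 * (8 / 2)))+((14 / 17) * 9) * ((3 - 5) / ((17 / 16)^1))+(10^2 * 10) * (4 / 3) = 44911456 / 33813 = 1328.23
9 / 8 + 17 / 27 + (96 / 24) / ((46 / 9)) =12605 / 4968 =2.54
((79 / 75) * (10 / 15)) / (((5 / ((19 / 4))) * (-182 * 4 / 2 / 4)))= -1501 / 204750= -0.01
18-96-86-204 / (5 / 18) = -4492 / 5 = -898.40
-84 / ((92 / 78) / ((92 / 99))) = -728 / 11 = -66.18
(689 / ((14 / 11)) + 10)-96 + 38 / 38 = 6389 / 14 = 456.36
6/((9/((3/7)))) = 2/7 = 0.29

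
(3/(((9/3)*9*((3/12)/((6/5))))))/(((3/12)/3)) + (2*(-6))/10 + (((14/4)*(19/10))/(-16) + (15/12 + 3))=2891/320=9.03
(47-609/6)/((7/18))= -981/7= -140.14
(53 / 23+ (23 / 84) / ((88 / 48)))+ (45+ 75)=433731 / 3542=122.45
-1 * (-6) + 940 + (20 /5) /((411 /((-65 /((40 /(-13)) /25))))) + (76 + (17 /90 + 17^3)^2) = 26788659803903 /1109700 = 24140452.20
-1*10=-10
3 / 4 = 0.75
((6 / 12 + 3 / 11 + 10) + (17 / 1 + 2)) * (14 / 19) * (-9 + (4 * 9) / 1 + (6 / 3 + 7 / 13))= 1760640 / 2717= 648.01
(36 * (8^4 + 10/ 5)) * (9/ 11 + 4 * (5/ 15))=3491496/ 11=317408.73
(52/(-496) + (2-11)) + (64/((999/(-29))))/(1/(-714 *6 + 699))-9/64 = 6651.17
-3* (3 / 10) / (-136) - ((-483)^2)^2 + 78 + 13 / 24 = -222048930365203 / 4080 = -54423757442.45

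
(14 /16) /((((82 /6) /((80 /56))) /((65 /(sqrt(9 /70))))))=325 * sqrt(70) /164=16.58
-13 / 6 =-2.17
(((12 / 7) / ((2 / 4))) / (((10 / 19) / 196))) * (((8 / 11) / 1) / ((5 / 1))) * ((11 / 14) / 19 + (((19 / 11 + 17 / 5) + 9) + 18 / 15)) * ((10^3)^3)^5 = 345358848000000000000000000000000000000000000000000 / 121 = 2854205355371900826446281000000000000000000000000.00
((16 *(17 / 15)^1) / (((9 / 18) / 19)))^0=1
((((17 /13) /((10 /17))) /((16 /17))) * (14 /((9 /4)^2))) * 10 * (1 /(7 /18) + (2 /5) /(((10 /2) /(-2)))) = 4146572 /26325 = 157.51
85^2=7225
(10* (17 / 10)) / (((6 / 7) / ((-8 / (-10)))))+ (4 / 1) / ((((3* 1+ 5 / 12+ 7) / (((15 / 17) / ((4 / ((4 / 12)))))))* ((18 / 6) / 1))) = 15.88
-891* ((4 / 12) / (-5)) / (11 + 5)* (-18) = -2673 / 40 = -66.82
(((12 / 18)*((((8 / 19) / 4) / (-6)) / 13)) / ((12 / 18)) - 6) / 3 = -4447 / 2223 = -2.00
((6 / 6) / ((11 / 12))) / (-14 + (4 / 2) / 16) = -32 / 407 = -0.08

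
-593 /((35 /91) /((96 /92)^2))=-4440384 /2645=-1678.78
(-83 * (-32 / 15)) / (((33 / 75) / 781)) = 942880 / 3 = 314293.33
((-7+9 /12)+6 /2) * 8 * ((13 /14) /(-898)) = 169 /6286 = 0.03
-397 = -397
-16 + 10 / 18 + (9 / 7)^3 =-41116 / 3087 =-13.32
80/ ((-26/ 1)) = -40/ 13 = -3.08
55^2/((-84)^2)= 3025/7056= 0.43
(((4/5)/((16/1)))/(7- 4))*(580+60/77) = 2236/231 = 9.68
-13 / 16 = -0.81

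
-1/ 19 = -0.05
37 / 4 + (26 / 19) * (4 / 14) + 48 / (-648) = 137419 / 14364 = 9.57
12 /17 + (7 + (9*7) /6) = 619 /34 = 18.21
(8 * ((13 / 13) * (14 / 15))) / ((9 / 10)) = 224 / 27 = 8.30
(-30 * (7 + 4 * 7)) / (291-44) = -4.25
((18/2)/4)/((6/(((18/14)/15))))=9/280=0.03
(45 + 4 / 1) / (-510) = -49 / 510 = -0.10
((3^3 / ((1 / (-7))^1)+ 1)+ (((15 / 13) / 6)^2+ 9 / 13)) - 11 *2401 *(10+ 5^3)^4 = -5930162786174095 / 676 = -8772430157062.27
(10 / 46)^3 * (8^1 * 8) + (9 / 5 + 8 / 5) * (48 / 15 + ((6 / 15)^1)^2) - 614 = -915442774 / 1520875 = -601.92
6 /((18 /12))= 4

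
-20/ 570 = -2/ 57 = -0.04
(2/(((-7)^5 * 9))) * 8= -16/151263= -0.00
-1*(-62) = 62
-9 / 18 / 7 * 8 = -4 / 7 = -0.57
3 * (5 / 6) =5 / 2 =2.50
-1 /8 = -0.12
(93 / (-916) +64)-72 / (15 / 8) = 116783 / 4580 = 25.50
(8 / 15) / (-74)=-4 / 555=-0.01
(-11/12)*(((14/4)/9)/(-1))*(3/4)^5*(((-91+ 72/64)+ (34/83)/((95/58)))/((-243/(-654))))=-5272239203/258375680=-20.41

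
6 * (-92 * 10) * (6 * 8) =-264960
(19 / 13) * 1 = 19 / 13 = 1.46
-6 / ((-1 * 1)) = 6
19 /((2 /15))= 285 /2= 142.50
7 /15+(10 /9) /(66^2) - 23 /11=-159167 /98010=-1.62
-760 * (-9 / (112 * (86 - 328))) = -855 / 3388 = -0.25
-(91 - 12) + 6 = -73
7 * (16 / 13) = 112 / 13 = 8.62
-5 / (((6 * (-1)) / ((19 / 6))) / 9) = 95 / 4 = 23.75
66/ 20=33/ 10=3.30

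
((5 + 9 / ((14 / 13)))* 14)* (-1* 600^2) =-67320000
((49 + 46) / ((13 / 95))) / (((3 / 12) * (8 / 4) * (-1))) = -18050 / 13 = -1388.46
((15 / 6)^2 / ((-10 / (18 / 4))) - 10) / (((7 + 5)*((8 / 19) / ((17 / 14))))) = -66215 / 21504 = -3.08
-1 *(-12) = 12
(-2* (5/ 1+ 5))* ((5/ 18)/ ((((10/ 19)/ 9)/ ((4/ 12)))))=-95/ 3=-31.67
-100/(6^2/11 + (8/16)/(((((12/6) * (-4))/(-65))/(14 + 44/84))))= -1.61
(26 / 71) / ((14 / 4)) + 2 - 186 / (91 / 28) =-356170 / 6461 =-55.13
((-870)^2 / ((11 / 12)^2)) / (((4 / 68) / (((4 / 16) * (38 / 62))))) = 8801233200 / 3751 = 2346369.82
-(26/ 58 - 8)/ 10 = 219/ 290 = 0.76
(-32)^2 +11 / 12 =12299 / 12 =1024.92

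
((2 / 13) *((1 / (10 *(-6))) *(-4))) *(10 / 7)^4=4000 / 93639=0.04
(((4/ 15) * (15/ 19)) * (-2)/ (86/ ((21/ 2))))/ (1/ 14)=-588/ 817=-0.72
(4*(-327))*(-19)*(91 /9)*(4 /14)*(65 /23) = 13999960 /69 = 202897.97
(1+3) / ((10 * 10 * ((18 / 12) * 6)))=1 / 225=0.00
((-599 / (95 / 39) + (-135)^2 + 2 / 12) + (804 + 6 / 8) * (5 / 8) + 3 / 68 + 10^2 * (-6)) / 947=2772467803 / 146822880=18.88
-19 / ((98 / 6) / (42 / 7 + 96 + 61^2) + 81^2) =-217911 / 75248158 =-0.00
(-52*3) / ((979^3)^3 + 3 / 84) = -4368 / 23131418048175600463389667733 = -0.00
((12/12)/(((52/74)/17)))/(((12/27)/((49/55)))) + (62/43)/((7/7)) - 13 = 9084887/245960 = 36.94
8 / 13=0.62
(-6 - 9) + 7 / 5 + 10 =-18 / 5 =-3.60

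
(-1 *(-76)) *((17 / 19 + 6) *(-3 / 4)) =-393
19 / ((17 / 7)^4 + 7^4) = 45619 / 5848322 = 0.01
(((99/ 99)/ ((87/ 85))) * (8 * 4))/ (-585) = -544/ 10179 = -0.05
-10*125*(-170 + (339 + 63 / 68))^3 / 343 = -964250486796875 / 53925088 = -17881296.49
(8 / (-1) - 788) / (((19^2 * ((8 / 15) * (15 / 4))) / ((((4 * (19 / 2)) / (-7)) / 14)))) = 398 / 931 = 0.43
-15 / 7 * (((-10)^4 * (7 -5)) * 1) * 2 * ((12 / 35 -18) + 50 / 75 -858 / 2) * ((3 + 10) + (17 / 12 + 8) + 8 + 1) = 176545330000 / 147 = 1200988639.46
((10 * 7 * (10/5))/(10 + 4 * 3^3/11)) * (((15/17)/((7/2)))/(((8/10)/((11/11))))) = 4125/1853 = 2.23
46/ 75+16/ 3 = 446/ 75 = 5.95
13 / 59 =0.22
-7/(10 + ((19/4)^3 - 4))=-0.06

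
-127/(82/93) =-11811/82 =-144.04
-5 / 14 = -0.36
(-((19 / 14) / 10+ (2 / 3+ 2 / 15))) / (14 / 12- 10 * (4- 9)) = -393 / 21490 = -0.02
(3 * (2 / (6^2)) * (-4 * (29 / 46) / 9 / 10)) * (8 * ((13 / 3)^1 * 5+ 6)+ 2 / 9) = -28913 / 27945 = -1.03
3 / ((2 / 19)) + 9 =37.50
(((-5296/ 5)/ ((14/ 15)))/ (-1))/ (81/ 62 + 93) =164176/ 13643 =12.03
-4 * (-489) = 1956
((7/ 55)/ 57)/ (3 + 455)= 7/ 1435830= 0.00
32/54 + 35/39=523/351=1.49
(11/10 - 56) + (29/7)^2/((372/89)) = -4629341/91140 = -50.79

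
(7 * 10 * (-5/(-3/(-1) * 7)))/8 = -25/12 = -2.08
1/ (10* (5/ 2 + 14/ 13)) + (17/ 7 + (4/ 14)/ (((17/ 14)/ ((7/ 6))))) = 50374/ 18445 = 2.73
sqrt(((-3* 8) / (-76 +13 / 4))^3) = 128* sqrt(194) / 9409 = 0.19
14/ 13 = 1.08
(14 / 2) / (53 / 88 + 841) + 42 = 3111178 / 74061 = 42.01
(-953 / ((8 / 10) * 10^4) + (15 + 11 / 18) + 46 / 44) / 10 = 13097653 / 7920000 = 1.65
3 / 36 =0.08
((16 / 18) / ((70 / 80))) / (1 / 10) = 640 / 63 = 10.16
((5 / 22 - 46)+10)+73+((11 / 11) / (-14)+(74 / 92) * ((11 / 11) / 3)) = 397667 / 10626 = 37.42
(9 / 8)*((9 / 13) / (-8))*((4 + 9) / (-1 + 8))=-0.18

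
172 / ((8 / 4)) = 86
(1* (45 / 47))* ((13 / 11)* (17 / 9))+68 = 36261 / 517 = 70.14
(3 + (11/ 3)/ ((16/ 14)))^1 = 6.21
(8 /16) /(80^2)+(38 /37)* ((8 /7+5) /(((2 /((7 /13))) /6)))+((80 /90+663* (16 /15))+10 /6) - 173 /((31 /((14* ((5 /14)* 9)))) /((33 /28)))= 5097953839873 /12024230400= 423.97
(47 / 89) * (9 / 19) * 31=13113 / 1691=7.75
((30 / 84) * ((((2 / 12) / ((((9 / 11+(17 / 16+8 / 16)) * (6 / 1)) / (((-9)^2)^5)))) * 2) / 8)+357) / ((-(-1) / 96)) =1022890610736 / 2933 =348752339.15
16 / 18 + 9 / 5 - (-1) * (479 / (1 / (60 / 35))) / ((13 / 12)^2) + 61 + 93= 45588373 / 53235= 856.36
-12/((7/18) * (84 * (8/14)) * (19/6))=-27/133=-0.20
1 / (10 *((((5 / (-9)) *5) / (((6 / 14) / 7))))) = -27 / 12250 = -0.00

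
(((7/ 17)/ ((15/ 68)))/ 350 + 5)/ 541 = 1877/ 202875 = 0.01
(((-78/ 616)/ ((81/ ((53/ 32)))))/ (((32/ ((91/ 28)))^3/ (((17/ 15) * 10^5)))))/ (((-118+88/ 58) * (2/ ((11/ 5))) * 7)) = 93283796125/ 224936866086912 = 0.00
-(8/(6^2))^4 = -16/6561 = -0.00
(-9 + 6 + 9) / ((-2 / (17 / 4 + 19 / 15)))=-331 / 20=-16.55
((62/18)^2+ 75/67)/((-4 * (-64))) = 35231/694656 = 0.05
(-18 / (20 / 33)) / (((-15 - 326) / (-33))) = -891 / 310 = -2.87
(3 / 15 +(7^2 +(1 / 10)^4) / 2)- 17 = 154001 / 20000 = 7.70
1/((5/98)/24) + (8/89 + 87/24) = 1687849/3560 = 474.11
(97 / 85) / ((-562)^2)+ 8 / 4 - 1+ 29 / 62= 1221529677 / 832248940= 1.47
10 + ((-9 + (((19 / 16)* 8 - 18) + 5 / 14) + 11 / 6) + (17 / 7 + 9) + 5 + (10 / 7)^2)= 3869 / 294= 13.16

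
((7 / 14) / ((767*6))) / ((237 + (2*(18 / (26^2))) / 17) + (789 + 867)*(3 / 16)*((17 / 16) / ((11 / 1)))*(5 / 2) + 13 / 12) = 38896 / 112076946281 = 0.00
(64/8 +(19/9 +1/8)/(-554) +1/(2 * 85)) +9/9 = 30520579/3390480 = 9.00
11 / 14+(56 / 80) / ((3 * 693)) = 8171 / 10395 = 0.79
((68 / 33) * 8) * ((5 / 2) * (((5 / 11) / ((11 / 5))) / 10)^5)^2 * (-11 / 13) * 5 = -20751953125 / 3358367974703339565931392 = -0.00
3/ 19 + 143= 143.16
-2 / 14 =-1 / 7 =-0.14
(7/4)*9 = 63/4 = 15.75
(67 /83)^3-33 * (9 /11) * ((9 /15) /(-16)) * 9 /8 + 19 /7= 11218177221 /2561605760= 4.38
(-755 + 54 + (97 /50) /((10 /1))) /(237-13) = -350403 /112000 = -3.13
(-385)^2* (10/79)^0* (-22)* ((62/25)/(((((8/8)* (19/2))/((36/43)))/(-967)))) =563060149344/817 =689180109.36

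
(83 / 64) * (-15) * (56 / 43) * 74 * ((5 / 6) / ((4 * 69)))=-5.66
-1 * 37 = -37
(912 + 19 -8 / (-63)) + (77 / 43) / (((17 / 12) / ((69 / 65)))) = 2791294043 / 2993445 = 932.47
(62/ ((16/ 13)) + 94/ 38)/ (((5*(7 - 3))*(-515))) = -8033/ 1565600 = -0.01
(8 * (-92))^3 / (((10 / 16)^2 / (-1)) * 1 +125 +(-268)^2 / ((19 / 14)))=-484804919296 / 64505829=-7515.68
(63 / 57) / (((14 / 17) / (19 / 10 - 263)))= -133161 / 380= -350.42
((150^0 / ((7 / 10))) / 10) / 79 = 1 / 553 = 0.00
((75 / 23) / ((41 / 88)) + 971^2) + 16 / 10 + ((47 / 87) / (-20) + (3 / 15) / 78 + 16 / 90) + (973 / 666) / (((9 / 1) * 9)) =942849.77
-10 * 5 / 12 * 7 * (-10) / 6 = 875 / 18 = 48.61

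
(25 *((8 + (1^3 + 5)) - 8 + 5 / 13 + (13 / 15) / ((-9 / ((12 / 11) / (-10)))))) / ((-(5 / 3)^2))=-205763 / 3575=-57.56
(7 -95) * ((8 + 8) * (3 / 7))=-4224 / 7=-603.43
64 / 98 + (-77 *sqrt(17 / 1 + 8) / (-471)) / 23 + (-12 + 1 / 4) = -23486315 / 2123268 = -11.06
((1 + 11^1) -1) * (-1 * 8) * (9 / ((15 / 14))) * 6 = -22176 / 5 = -4435.20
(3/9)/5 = 1/15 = 0.07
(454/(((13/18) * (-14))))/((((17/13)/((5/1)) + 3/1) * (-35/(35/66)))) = 3405/16324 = 0.21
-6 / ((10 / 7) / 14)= -294 / 5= -58.80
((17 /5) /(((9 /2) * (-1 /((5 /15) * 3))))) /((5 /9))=-34 /25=-1.36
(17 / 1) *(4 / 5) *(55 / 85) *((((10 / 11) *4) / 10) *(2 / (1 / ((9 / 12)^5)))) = 243 / 160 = 1.52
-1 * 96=-96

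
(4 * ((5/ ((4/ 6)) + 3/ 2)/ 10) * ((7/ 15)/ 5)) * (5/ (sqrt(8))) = 21 * sqrt(2)/ 50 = 0.59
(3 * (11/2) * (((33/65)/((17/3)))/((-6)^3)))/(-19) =121/335920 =0.00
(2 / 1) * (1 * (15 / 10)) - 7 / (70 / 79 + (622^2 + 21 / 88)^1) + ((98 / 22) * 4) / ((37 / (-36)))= -15693983939393 / 1094677532509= -14.34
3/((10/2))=0.60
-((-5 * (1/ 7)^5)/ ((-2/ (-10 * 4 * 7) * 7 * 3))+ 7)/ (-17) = 0.41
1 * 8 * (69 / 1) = 552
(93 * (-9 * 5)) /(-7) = 4185 /7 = 597.86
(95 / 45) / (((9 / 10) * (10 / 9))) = 19 / 9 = 2.11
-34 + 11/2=-57/2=-28.50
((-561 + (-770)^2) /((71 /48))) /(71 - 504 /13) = 369619536 /29749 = 12424.60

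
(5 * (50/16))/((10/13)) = 325/16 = 20.31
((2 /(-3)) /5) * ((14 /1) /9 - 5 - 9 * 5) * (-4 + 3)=-872 /135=-6.46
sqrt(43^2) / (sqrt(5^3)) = 43 * sqrt(5) / 25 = 3.85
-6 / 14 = -3 / 7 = -0.43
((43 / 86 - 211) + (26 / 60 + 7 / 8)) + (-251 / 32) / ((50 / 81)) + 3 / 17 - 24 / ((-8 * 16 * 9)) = -18090821 / 81600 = -221.70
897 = 897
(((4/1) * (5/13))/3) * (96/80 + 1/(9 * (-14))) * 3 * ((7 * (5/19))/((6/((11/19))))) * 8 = 2.61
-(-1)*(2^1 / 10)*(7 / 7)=1 / 5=0.20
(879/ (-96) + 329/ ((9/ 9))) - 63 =8219/ 32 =256.84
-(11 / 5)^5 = -161051 / 3125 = -51.54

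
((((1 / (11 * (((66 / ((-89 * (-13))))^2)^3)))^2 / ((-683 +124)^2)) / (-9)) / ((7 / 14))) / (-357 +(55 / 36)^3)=34049724536682911308581244164500329 / 2430918257523302219134164807456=14006.94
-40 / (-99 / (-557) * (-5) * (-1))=-4456 / 99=-45.01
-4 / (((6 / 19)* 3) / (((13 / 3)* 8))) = -3952 / 27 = -146.37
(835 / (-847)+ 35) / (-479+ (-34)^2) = 0.05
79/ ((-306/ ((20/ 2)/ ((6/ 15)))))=-1975/ 306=-6.45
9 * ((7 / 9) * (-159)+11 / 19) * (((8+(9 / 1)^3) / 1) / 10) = -7756188 / 95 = -81644.08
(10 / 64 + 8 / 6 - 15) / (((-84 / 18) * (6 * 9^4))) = 1297 / 17635968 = 0.00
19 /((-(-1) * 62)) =0.31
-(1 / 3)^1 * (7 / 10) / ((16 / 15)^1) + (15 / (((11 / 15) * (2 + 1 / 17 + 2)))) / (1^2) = 39029 / 8096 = 4.82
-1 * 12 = -12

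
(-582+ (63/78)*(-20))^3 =-470184984576/2197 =-214012282.47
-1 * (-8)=8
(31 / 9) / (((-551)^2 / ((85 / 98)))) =2635 / 267776082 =0.00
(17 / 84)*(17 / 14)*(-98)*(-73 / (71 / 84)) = 147679 / 71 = 2079.99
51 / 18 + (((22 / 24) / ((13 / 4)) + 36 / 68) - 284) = -123917 / 442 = -280.36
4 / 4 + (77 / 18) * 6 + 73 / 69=1913 / 69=27.72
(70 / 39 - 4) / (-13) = 86 / 507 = 0.17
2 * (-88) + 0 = -176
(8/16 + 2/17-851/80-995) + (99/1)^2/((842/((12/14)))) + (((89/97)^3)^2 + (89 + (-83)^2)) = 19976006382381429524479/3338485157995037680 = 5983.55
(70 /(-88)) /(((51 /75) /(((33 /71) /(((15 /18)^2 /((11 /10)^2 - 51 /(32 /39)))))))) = 9215073 /193120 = 47.72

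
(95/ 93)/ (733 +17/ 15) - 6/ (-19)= 2057257/ 6486068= 0.32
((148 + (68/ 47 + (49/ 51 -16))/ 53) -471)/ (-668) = 10266706/ 21215847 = 0.48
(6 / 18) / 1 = 1 / 3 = 0.33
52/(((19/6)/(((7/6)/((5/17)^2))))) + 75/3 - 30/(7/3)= 776747/3325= 233.61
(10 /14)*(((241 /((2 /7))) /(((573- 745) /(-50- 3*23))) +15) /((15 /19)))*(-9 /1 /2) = -2437.09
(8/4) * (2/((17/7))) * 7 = 196/17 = 11.53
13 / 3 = 4.33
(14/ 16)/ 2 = 7/ 16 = 0.44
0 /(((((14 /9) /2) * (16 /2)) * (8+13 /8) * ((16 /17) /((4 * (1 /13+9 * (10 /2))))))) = 0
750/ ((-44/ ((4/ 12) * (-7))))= 875/ 22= 39.77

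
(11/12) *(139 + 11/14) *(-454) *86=-210125047/42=-5002977.31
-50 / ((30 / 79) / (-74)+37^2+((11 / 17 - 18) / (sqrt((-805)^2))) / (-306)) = -122403840300 / 3351404757041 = -0.04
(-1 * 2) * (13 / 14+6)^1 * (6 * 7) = -582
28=28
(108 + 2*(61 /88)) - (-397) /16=23619 /176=134.20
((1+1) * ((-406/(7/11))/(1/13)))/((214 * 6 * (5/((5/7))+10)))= -4147/5457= -0.76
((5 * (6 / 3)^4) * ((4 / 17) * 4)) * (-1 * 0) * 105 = 0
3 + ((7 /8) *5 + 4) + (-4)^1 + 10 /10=67 /8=8.38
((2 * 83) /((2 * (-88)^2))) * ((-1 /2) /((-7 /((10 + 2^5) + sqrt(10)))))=83 * sqrt(10) /108416 + 249 /7744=0.03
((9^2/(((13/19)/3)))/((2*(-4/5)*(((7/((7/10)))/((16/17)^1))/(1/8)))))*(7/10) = -32319/17680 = -1.83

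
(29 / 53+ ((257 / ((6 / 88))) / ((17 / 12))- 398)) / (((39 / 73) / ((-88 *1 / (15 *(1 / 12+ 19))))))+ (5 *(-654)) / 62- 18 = -1712604111931 / 1247258805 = -1373.09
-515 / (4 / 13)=-6695 / 4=-1673.75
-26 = -26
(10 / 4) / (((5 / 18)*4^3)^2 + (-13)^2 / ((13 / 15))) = 81 / 16558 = 0.00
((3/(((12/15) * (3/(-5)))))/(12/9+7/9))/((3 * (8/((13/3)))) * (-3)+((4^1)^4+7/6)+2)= -8775/718922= -0.01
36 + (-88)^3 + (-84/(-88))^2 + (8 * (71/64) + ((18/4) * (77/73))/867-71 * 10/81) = -1127211727422811/1654173576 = -681434.97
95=95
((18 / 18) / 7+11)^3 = 474552 / 343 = 1383.53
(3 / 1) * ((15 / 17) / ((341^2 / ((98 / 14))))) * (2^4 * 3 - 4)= 1260 / 179707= 0.01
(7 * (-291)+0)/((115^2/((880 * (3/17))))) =-1075536/44965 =-23.92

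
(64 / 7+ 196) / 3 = 1436 / 21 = 68.38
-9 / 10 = -0.90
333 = 333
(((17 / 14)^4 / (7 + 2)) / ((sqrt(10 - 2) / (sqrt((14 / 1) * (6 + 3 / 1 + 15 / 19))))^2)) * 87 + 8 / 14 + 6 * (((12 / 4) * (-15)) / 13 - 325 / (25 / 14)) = -2039138393 / 2711072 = -752.15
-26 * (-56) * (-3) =-4368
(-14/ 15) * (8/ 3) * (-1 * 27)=336/ 5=67.20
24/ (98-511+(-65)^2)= 6/ 953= 0.01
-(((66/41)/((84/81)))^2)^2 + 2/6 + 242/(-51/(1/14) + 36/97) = -21835191263149571/3757177535109936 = -5.81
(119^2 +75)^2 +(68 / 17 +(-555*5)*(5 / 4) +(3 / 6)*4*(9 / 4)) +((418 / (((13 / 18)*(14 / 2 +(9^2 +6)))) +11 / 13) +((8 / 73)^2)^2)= 14065695149844655273 / 69405301004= 202660242.75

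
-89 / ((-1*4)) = 89 / 4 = 22.25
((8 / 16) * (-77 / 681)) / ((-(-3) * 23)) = -77 / 93978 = -0.00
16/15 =1.07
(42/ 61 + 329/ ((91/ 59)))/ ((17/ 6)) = 1018194/ 13481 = 75.53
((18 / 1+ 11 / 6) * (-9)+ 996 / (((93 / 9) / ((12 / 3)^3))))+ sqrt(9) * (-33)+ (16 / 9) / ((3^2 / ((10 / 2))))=29590939 / 5022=5892.26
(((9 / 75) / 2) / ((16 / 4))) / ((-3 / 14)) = -7 / 100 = -0.07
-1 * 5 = -5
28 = 28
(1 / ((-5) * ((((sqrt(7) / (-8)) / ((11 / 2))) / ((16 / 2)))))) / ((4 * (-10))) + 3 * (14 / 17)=42 / 17-44 * sqrt(7) / 175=1.81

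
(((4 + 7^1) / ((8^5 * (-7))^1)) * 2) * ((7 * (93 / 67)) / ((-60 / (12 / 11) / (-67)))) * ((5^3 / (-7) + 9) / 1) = 2883 / 286720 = 0.01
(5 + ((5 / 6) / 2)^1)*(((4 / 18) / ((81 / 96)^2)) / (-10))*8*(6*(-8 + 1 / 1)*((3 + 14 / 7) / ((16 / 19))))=2213120 / 6561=337.31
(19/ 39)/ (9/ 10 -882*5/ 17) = -170/ 90207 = -0.00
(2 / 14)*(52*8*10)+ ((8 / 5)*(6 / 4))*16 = 22144 / 35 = 632.69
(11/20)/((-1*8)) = -11/160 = -0.07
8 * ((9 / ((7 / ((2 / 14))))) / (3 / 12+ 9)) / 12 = 24 / 1813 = 0.01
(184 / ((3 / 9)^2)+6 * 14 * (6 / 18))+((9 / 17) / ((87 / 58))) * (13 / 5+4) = 143338 / 85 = 1686.33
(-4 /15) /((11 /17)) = -68 /165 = -0.41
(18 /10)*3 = 27 /5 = 5.40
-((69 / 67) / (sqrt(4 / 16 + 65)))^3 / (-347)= 97336*sqrt(29) / 87770764001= 0.00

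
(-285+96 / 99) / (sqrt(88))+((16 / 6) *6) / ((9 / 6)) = 32 / 3 - 9373 *sqrt(22) / 1452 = -19.61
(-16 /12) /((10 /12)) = -8 /5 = -1.60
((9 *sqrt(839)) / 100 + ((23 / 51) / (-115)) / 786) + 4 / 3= 267239 / 200430 + 9 *sqrt(839) / 100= 3.94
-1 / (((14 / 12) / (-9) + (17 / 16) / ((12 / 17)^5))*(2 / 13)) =-25878528 / 23621473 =-1.10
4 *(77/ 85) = 3.62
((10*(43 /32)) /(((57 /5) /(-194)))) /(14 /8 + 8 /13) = -1355575 /14022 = -96.67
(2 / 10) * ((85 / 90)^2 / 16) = 289 / 25920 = 0.01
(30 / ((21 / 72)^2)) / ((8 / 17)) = 36720 / 49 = 749.39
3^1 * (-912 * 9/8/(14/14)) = -3078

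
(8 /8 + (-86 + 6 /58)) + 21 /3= -2259 /29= -77.90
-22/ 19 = -1.16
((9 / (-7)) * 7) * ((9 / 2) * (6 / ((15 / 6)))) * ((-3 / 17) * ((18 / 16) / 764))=6561 / 259760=0.03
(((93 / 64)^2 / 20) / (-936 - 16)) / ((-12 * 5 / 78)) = 112437 / 779878400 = 0.00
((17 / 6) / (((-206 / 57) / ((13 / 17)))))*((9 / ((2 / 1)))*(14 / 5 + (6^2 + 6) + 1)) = -509067 / 4120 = -123.56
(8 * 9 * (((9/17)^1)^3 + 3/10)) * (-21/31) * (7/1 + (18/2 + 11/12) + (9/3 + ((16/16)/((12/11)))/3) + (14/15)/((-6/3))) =-1645037604/3807575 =-432.04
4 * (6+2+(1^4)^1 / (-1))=28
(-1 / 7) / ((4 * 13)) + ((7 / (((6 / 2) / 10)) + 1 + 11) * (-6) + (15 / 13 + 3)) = -75657 / 364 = -207.85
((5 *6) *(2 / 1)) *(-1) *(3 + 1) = -240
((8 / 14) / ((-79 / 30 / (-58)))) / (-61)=-6960 / 33733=-0.21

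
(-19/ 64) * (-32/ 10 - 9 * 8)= 22.32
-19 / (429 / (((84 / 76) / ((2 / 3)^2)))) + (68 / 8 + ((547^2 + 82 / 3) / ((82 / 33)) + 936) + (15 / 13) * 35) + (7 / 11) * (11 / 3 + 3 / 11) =121411.66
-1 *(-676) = 676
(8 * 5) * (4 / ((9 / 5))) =800 / 9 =88.89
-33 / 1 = -33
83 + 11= 94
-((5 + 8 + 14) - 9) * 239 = -4302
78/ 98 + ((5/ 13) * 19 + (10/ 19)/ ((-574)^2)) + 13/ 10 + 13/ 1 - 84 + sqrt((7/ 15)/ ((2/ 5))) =-6265936583/ 101725715 + sqrt(42)/ 6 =-60.52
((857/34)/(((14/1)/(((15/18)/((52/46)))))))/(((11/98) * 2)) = 689885/116688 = 5.91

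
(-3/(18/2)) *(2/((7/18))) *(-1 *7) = 12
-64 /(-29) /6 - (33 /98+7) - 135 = -1210427 /8526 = -141.97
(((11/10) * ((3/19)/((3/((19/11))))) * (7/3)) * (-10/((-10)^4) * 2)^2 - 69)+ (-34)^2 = 8152500007/7500000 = 1087.00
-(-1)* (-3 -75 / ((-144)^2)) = -20761 / 6912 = -3.00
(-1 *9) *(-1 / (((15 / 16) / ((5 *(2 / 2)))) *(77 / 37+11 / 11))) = 296 / 19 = 15.58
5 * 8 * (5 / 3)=200 / 3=66.67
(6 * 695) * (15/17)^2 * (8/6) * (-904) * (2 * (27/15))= -4071254400/289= -14087385.47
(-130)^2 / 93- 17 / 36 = 202273 / 1116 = 181.25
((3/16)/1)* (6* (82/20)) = 4.61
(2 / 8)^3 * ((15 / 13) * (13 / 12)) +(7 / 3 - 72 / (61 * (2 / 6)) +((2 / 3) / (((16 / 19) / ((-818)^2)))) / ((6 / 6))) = 8272138417 / 15616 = 529721.98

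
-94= -94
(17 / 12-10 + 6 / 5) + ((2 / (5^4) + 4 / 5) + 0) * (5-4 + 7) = -7183 / 7500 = -0.96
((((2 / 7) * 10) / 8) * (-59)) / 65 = -59 / 182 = -0.32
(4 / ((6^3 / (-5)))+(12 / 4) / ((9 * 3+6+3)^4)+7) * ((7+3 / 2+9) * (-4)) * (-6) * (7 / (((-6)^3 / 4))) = -376.07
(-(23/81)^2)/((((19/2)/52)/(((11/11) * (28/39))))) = -118496/373977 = -0.32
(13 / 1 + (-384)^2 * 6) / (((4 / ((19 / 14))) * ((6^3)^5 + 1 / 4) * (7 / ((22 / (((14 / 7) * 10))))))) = 184912541 / 1843125139538900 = 0.00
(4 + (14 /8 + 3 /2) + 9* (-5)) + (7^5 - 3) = 67065 /4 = 16766.25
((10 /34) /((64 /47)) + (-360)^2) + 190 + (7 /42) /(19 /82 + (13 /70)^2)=22655699626535 /174555456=129790.84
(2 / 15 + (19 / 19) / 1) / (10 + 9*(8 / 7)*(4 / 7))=833 / 11670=0.07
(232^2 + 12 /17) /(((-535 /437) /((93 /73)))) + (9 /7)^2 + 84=-363878505597 /6506563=-55924.84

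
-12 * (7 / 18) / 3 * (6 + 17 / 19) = -1834 / 171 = -10.73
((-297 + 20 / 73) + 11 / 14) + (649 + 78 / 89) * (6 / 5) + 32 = 515.91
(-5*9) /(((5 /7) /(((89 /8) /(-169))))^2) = -3493161 /9139520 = -0.38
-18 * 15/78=-45/13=-3.46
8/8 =1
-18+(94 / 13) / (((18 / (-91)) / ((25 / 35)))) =-397 / 9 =-44.11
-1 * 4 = -4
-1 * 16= -16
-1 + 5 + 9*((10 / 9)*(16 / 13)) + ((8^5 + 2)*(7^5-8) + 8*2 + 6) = 550503268.31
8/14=4/7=0.57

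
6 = 6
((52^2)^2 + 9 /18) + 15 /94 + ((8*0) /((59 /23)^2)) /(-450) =343645983 /47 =7311616.66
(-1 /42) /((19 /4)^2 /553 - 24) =632 /635973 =0.00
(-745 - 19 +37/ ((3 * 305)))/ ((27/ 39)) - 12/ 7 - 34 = -65669843/ 57645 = -1139.21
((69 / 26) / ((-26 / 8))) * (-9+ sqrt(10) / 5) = 1242 / 169 -138 * sqrt(10) / 845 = 6.83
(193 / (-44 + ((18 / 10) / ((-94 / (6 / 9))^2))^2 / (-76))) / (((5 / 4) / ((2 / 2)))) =-3.51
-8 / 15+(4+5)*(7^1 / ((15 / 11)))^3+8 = 153111 / 125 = 1224.89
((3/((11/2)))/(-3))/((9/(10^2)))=-2.02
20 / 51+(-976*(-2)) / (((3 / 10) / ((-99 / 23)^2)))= 3252374420 / 26979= 120552.07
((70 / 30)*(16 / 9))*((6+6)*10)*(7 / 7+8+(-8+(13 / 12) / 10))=14896 / 27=551.70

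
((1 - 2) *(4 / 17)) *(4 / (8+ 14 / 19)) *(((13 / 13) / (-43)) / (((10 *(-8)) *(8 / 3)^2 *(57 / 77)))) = -231 / 38830720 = -0.00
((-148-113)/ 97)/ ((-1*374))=261/ 36278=0.01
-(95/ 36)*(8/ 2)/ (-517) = 95/ 4653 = 0.02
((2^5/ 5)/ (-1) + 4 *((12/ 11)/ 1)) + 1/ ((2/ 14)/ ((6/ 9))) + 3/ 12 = 1901/ 660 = 2.88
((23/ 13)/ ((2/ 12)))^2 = 19044/ 169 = 112.69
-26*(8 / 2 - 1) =-78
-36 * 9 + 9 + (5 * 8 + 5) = -270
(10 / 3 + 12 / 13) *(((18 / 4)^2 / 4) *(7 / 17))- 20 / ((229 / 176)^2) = -272669393 / 92715688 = -2.94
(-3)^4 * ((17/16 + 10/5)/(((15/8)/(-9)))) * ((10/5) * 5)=-11907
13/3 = 4.33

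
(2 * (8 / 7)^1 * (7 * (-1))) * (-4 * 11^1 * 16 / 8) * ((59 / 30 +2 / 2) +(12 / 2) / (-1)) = -64064 / 15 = -4270.93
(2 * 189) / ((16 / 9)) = 1701 / 8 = 212.62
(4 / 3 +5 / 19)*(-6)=-182 / 19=-9.58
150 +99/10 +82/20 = 164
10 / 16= 5 / 8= 0.62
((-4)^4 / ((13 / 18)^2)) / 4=20736 / 169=122.70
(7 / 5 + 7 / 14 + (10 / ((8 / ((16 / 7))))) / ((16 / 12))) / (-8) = -283 / 560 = -0.51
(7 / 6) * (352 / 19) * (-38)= -2464 / 3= -821.33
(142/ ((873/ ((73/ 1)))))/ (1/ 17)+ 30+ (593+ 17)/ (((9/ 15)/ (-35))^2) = 604094554/ 291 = 2075926.30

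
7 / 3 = 2.33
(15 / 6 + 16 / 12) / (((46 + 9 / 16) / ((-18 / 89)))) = -1104 / 66305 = -0.02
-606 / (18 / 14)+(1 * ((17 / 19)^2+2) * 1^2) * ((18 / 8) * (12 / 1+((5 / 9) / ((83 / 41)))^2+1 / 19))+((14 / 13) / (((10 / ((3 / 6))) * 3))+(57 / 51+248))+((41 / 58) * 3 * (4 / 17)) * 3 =-1310791115322269 / 9085074937770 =-144.28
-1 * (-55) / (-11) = -5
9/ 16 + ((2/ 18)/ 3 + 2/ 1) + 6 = 3715/ 432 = 8.60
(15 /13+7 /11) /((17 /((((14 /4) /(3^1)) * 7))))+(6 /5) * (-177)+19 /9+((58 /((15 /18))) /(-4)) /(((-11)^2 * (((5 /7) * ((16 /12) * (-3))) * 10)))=-50401829299 /240669000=-209.42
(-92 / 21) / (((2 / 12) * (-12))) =46 / 21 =2.19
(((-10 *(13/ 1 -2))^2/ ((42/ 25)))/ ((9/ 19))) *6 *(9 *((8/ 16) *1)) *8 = 22990000/ 7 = 3284285.71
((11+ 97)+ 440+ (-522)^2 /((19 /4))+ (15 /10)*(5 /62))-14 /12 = 409322065 /7068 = 57912.01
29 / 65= 0.45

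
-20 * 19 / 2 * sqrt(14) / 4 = -95 * sqrt(14) / 2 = -177.73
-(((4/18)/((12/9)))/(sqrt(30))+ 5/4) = -5/4-sqrt(30)/180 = -1.28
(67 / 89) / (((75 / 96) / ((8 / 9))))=17152 / 20025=0.86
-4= -4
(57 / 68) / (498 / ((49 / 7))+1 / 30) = 5985 / 508198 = 0.01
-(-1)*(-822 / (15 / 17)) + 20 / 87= -405146 / 435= -931.37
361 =361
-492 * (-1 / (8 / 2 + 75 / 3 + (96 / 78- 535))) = -3198 / 3281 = -0.97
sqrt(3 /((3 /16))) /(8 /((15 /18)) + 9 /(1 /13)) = 20 /633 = 0.03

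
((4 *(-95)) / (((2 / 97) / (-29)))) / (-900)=-53447 / 90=-593.86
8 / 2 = 4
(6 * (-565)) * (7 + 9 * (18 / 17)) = -952590 / 17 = -56034.71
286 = 286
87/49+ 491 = 24146/49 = 492.78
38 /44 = 19 /22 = 0.86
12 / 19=0.63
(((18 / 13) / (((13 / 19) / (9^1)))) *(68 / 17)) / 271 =12312 / 45799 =0.27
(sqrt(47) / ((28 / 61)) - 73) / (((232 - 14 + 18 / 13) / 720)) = -170820 / 713 + 35685*sqrt(47) / 4991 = -190.56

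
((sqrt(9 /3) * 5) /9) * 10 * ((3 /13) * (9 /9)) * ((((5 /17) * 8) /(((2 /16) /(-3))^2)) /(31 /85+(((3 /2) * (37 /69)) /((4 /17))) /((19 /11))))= 6712320000 * sqrt(3) /9054383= 1284.03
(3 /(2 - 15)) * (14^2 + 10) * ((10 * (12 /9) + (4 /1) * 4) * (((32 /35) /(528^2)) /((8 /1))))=-103 /180180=-0.00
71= 71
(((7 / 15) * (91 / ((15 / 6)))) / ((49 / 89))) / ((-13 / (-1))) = 178 / 75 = 2.37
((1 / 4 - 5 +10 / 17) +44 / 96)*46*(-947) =161328.88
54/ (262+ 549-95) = 27/ 358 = 0.08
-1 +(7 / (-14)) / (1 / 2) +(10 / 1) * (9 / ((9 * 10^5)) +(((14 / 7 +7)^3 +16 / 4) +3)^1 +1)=7368.00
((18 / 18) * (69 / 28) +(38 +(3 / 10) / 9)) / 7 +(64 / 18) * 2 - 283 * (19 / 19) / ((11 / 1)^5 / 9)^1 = 18296603557 / 1420469820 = 12.88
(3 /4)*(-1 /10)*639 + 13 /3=-5231 /120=-43.59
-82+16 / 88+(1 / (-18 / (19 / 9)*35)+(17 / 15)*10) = -4396349 / 62370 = -70.49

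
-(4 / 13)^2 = -16 / 169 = -0.09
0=0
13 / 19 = 0.68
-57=-57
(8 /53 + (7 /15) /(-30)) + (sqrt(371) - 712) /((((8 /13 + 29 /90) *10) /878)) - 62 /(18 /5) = -1744857801737 /26163450 + 102726 *sqrt(371) /1097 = -64886.98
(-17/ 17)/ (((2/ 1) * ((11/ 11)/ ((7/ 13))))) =-7/ 26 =-0.27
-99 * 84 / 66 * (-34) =4284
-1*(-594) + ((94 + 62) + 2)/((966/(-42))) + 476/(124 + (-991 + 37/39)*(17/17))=113921033/194212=586.58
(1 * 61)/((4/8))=122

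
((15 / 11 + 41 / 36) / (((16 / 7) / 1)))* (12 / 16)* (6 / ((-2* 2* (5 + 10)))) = -6937 / 84480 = -0.08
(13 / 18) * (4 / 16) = 13 / 72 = 0.18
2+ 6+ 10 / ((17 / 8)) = 216 / 17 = 12.71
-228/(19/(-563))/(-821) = -6756/821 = -8.23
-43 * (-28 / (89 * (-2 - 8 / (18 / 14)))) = -5418 / 3293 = -1.65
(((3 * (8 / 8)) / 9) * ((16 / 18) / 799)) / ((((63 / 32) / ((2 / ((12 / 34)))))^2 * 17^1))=8192 / 45329949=0.00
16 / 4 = 4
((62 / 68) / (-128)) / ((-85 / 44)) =341 / 92480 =0.00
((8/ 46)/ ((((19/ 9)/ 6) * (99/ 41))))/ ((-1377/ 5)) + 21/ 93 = 15394051/ 68398803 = 0.23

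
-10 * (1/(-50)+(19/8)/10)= -87/40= -2.18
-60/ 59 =-1.02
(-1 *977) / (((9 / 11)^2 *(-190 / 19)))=118217 / 810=145.95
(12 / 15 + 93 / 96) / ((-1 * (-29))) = 283 / 4640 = 0.06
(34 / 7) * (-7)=-34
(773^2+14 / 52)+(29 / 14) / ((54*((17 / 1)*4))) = 399331201121 / 668304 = 597529.27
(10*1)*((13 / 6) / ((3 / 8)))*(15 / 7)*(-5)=-13000 / 21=-619.05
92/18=46/9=5.11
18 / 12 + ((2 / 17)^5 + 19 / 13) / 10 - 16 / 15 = 32088893 / 55374423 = 0.58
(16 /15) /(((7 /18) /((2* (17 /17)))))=192 /35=5.49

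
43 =43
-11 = -11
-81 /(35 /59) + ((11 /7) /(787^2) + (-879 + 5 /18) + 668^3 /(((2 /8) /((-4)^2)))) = 7443879812362725877 /390202470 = 19076967432.73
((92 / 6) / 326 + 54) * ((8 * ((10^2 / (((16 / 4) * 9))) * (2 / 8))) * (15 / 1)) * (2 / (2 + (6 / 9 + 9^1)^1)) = 2642900 / 3423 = 772.10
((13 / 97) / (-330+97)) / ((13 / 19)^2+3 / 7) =-0.00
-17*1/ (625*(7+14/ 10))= -17/ 5250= -0.00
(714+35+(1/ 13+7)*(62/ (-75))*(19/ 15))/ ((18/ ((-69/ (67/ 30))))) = -1272.88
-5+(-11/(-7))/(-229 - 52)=-5.01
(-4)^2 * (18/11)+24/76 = 5538/209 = 26.50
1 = 1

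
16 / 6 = 8 / 3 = 2.67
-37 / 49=-0.76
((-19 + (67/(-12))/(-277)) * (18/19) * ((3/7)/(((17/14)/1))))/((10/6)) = -1703403/447355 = -3.81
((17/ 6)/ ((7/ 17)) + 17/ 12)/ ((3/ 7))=697/ 36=19.36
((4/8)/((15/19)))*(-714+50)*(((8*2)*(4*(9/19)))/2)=-31872/5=-6374.40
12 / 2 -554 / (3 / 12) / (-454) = 2470 / 227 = 10.88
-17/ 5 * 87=-1479/ 5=-295.80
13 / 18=0.72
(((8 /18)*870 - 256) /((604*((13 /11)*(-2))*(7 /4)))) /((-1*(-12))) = -77 /17667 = -0.00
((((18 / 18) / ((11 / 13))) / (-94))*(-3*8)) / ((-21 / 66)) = -312 / 329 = -0.95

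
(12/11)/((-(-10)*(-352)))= -3/9680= -0.00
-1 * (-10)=10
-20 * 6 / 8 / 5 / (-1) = 3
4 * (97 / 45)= 388 / 45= 8.62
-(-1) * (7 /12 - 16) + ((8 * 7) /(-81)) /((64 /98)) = -2669 /162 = -16.48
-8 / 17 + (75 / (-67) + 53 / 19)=25958 / 21641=1.20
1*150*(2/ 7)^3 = 1200/ 343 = 3.50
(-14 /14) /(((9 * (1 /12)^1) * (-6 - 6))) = 1 /9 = 0.11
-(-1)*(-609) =-609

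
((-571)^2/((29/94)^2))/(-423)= -61295708/7569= -8098.26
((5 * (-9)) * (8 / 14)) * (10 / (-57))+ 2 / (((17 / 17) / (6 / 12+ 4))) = 1797 / 133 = 13.51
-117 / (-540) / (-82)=-13 / 4920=-0.00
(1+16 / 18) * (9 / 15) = 17 / 15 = 1.13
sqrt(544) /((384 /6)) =sqrt(34) /16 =0.36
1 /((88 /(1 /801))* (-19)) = -1 /1339272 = -0.00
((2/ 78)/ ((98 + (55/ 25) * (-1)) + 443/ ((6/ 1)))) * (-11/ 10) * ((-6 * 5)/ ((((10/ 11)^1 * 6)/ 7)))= 121/ 18902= 0.01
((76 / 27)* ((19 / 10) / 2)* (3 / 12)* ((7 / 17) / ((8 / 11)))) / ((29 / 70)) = 0.91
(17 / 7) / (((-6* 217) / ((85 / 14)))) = -1445 / 127596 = -0.01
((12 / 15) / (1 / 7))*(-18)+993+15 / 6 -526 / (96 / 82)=53449 / 120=445.41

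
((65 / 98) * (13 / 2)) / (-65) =-13 / 196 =-0.07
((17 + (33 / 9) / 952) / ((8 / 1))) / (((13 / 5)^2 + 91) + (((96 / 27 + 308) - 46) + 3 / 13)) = 47348925 / 8098648768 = 0.01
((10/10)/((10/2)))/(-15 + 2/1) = -1/65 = -0.02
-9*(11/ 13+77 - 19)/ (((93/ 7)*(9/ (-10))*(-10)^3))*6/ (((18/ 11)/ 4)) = -1309/ 2015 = -0.65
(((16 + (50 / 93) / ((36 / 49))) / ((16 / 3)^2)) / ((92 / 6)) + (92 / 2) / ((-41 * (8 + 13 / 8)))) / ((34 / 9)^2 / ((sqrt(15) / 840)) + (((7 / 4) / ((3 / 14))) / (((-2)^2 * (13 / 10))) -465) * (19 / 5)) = -237705907913721 * sqrt(15) / 24644157634311045182 -469304159610078351 / 22081165240342696483072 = -0.00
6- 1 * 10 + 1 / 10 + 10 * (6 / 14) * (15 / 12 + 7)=31.46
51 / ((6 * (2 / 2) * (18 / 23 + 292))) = 391 / 13468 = 0.03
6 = 6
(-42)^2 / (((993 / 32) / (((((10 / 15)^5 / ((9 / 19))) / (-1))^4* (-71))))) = -60852540698263552 / 2524072767530697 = -24.11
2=2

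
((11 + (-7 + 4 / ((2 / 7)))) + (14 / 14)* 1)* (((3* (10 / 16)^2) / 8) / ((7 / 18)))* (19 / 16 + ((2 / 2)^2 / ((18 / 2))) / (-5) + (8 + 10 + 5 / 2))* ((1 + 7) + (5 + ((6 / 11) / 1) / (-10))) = 79133727 / 39424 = 2007.25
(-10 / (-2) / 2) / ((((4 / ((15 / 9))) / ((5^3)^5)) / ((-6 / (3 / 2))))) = -762939453125 / 6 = -127156575520.83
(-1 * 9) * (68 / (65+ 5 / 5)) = -102 / 11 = -9.27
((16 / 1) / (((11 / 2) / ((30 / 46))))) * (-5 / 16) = -150 / 253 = -0.59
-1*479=-479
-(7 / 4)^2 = -49 / 16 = -3.06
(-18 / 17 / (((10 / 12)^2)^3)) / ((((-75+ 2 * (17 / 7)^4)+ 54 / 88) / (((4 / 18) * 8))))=157725646848 / 135103515625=1.17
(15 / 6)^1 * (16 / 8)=5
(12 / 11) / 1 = 12 / 11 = 1.09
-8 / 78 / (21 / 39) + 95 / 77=241 / 231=1.04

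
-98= -98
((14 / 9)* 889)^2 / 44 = 43463.22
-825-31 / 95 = -78406 / 95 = -825.33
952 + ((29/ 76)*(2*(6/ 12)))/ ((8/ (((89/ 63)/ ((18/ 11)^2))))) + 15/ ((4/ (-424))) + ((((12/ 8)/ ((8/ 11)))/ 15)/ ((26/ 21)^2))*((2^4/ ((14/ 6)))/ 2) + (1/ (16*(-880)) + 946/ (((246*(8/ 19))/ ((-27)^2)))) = 56947755528618793/ 9459155946240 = 6020.38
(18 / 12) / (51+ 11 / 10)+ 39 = 20334 / 521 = 39.03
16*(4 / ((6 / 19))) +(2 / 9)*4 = 1832 / 9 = 203.56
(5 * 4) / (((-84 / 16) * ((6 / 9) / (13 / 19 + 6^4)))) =-985480 / 133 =-7409.62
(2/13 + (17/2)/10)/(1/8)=522/65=8.03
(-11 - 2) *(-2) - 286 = -260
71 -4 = 67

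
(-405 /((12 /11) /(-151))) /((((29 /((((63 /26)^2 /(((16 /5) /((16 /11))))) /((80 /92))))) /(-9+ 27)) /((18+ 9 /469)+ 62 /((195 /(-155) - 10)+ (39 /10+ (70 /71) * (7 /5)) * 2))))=-305212021387058205 /40328721472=-7568105.56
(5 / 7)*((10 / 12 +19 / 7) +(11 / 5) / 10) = 1978 / 735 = 2.69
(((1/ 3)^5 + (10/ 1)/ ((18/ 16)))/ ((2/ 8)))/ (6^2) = 2161/ 2187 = 0.99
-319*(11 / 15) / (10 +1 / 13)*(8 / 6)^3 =-2919488 / 53055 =-55.03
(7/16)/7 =1/16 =0.06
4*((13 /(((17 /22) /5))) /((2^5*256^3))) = 0.00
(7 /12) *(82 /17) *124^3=273600544 /51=5364716.55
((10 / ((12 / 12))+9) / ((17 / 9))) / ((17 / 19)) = 3249 / 289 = 11.24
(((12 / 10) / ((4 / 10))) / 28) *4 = 3 / 7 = 0.43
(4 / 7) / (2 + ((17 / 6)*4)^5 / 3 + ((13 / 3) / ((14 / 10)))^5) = 7001316 / 767138547649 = 0.00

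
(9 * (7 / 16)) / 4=63 / 64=0.98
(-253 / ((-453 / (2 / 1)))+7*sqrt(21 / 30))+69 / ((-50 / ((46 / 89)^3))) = 7396642174 / 7983773925+7*sqrt(70) / 10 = 6.78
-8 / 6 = -4 / 3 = -1.33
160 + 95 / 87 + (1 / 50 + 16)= 770437 / 4350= 177.11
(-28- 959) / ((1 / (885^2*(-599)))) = 463052801925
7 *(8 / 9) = 56 / 9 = 6.22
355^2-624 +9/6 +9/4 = 501619/4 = 125404.75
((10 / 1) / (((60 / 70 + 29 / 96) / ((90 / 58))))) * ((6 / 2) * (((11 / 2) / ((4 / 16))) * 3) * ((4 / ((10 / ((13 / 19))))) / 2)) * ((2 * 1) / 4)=77837760 / 429229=181.34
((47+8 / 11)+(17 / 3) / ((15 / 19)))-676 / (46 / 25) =-3557656 / 11385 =-312.49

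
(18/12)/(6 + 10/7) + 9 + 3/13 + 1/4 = 1007/104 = 9.68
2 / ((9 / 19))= 38 / 9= 4.22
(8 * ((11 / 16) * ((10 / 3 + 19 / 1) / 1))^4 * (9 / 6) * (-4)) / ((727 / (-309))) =30388353943783 / 26800128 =1133888.39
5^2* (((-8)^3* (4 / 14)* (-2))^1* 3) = 153600 / 7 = 21942.86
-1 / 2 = -0.50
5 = 5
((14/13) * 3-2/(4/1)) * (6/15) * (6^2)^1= 2556/65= 39.32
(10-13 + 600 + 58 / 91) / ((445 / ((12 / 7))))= 130524 / 56693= 2.30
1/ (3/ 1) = 0.33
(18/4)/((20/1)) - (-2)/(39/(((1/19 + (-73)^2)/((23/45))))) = 121553529/227240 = 534.91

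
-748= -748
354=354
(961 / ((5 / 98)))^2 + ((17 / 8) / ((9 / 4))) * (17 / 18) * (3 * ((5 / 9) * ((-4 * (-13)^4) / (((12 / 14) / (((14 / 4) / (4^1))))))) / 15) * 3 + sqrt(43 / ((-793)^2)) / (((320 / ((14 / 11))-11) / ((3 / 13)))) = 7 * sqrt(43) / 5783349 + 103443686350151 / 291600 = 354745152.09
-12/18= -2/3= -0.67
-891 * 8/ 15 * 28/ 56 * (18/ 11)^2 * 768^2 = -20639121408/ 55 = -375256752.87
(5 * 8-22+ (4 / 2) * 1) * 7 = 140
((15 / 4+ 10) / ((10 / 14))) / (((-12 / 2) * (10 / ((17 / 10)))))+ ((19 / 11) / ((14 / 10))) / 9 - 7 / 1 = -4107179 / 554400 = -7.41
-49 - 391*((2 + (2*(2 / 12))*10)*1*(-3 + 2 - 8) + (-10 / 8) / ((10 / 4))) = 37829 / 2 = 18914.50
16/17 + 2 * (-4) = -120/17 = -7.06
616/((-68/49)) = -7546/17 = -443.88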